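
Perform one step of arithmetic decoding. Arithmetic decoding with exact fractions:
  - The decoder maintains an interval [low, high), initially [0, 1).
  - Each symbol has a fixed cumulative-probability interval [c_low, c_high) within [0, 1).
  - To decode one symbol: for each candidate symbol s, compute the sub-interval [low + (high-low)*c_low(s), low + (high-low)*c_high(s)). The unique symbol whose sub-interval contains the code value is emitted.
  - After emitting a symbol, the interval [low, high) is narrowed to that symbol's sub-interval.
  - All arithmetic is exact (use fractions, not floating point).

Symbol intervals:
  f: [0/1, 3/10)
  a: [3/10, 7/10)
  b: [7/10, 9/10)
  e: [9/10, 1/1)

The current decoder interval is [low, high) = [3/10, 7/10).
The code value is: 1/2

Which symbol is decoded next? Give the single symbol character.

Interval width = high − low = 7/10 − 3/10 = 2/5
Scaled code = (code − low) / width = (1/2 − 3/10) / 2/5 = 1/2
  f: [0/1, 3/10) 
  a: [3/10, 7/10) ← scaled code falls here ✓
  b: [7/10, 9/10) 
  e: [9/10, 1/1) 

Answer: a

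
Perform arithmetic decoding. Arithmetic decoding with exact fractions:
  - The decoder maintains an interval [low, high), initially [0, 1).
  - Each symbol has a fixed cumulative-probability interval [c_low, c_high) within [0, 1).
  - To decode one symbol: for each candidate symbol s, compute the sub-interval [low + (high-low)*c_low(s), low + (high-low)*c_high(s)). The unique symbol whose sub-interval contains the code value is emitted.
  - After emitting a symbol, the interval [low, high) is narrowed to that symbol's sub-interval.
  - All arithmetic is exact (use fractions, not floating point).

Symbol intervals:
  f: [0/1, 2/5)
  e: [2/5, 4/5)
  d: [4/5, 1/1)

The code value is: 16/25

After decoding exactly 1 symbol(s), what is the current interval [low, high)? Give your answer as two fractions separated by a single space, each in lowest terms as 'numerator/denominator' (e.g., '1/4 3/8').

Answer: 2/5 4/5

Derivation:
Step 1: interval [0/1, 1/1), width = 1/1 - 0/1 = 1/1
  'f': [0/1 + 1/1*0/1, 0/1 + 1/1*2/5) = [0/1, 2/5)
  'e': [0/1 + 1/1*2/5, 0/1 + 1/1*4/5) = [2/5, 4/5) <- contains code 16/25
  'd': [0/1 + 1/1*4/5, 0/1 + 1/1*1/1) = [4/5, 1/1)
  emit 'e', narrow to [2/5, 4/5)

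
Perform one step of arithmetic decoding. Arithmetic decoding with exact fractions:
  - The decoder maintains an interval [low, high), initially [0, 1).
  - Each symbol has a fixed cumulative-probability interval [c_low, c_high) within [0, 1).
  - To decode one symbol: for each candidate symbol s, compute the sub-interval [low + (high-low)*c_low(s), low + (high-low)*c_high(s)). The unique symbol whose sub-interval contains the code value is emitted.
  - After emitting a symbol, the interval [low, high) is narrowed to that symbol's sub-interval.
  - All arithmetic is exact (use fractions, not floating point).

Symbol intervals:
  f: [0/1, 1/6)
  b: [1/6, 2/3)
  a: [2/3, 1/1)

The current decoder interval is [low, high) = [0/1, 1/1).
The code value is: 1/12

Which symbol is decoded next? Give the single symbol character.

Interval width = high − low = 1/1 − 0/1 = 1/1
Scaled code = (code − low) / width = (1/12 − 0/1) / 1/1 = 1/12
  f: [0/1, 1/6) ← scaled code falls here ✓
  b: [1/6, 2/3) 
  a: [2/3, 1/1) 

Answer: f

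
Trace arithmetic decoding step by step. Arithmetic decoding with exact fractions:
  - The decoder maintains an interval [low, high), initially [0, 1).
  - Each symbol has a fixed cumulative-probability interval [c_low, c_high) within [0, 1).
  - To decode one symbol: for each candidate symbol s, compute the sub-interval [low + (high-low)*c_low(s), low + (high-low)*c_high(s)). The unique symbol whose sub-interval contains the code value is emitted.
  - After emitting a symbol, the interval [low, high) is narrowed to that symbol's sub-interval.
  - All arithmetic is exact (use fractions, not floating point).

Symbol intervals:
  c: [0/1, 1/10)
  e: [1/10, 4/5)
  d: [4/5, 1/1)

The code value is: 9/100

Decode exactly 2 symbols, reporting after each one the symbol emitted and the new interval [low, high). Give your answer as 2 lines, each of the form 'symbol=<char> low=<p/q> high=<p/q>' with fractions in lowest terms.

Step 1: interval [0/1, 1/1), width = 1/1 - 0/1 = 1/1
  'c': [0/1 + 1/1*0/1, 0/1 + 1/1*1/10) = [0/1, 1/10) <- contains code 9/100
  'e': [0/1 + 1/1*1/10, 0/1 + 1/1*4/5) = [1/10, 4/5)
  'd': [0/1 + 1/1*4/5, 0/1 + 1/1*1/1) = [4/5, 1/1)
  emit 'c', narrow to [0/1, 1/10)
Step 2: interval [0/1, 1/10), width = 1/10 - 0/1 = 1/10
  'c': [0/1 + 1/10*0/1, 0/1 + 1/10*1/10) = [0/1, 1/100)
  'e': [0/1 + 1/10*1/10, 0/1 + 1/10*4/5) = [1/100, 2/25)
  'd': [0/1 + 1/10*4/5, 0/1 + 1/10*1/1) = [2/25, 1/10) <- contains code 9/100
  emit 'd', narrow to [2/25, 1/10)

Answer: symbol=c low=0/1 high=1/10
symbol=d low=2/25 high=1/10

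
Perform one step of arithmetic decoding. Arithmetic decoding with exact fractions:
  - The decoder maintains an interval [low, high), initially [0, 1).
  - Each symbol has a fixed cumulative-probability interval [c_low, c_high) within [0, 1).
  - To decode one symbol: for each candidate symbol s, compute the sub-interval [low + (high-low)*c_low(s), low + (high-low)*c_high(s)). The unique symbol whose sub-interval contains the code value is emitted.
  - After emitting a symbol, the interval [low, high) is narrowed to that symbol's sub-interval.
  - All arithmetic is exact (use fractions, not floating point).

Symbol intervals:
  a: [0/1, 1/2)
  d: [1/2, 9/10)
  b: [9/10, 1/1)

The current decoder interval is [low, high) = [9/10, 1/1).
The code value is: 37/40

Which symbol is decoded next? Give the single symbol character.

Interval width = high − low = 1/1 − 9/10 = 1/10
Scaled code = (code − low) / width = (37/40 − 9/10) / 1/10 = 1/4
  a: [0/1, 1/2) ← scaled code falls here ✓
  d: [1/2, 9/10) 
  b: [9/10, 1/1) 

Answer: a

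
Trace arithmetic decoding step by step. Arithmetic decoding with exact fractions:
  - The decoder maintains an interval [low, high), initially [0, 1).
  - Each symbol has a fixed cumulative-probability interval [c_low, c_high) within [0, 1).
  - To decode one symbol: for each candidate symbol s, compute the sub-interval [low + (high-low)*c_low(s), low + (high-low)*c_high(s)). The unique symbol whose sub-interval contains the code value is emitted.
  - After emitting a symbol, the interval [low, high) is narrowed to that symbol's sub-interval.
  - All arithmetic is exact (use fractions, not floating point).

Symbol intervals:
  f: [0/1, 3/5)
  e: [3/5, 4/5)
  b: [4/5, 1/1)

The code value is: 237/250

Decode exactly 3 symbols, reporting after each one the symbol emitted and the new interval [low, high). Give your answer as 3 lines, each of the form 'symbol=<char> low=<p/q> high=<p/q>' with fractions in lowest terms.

Answer: symbol=b low=4/5 high=1/1
symbol=e low=23/25 high=24/25
symbol=e low=118/125 high=119/125

Derivation:
Step 1: interval [0/1, 1/1), width = 1/1 - 0/1 = 1/1
  'f': [0/1 + 1/1*0/1, 0/1 + 1/1*3/5) = [0/1, 3/5)
  'e': [0/1 + 1/1*3/5, 0/1 + 1/1*4/5) = [3/5, 4/5)
  'b': [0/1 + 1/1*4/5, 0/1 + 1/1*1/1) = [4/5, 1/1) <- contains code 237/250
  emit 'b', narrow to [4/5, 1/1)
Step 2: interval [4/5, 1/1), width = 1/1 - 4/5 = 1/5
  'f': [4/5 + 1/5*0/1, 4/5 + 1/5*3/5) = [4/5, 23/25)
  'e': [4/5 + 1/5*3/5, 4/5 + 1/5*4/5) = [23/25, 24/25) <- contains code 237/250
  'b': [4/5 + 1/5*4/5, 4/5 + 1/5*1/1) = [24/25, 1/1)
  emit 'e', narrow to [23/25, 24/25)
Step 3: interval [23/25, 24/25), width = 24/25 - 23/25 = 1/25
  'f': [23/25 + 1/25*0/1, 23/25 + 1/25*3/5) = [23/25, 118/125)
  'e': [23/25 + 1/25*3/5, 23/25 + 1/25*4/5) = [118/125, 119/125) <- contains code 237/250
  'b': [23/25 + 1/25*4/5, 23/25 + 1/25*1/1) = [119/125, 24/25)
  emit 'e', narrow to [118/125, 119/125)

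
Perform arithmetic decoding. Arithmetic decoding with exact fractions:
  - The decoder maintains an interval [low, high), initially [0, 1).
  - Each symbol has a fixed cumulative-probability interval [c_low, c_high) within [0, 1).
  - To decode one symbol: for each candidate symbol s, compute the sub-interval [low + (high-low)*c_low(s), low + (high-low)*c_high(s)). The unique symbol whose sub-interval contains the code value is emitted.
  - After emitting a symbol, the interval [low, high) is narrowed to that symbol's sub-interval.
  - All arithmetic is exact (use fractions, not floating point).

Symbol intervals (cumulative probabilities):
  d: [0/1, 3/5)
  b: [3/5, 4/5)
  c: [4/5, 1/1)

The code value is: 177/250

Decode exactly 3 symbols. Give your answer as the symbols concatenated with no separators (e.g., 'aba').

Answer: bdc

Derivation:
Step 1: interval [0/1, 1/1), width = 1/1 - 0/1 = 1/1
  'd': [0/1 + 1/1*0/1, 0/1 + 1/1*3/5) = [0/1, 3/5)
  'b': [0/1 + 1/1*3/5, 0/1 + 1/1*4/5) = [3/5, 4/5) <- contains code 177/250
  'c': [0/1 + 1/1*4/5, 0/1 + 1/1*1/1) = [4/5, 1/1)
  emit 'b', narrow to [3/5, 4/5)
Step 2: interval [3/5, 4/5), width = 4/5 - 3/5 = 1/5
  'd': [3/5 + 1/5*0/1, 3/5 + 1/5*3/5) = [3/5, 18/25) <- contains code 177/250
  'b': [3/5 + 1/5*3/5, 3/5 + 1/5*4/5) = [18/25, 19/25)
  'c': [3/5 + 1/5*4/5, 3/5 + 1/5*1/1) = [19/25, 4/5)
  emit 'd', narrow to [3/5, 18/25)
Step 3: interval [3/5, 18/25), width = 18/25 - 3/5 = 3/25
  'd': [3/5 + 3/25*0/1, 3/5 + 3/25*3/5) = [3/5, 84/125)
  'b': [3/5 + 3/25*3/5, 3/5 + 3/25*4/5) = [84/125, 87/125)
  'c': [3/5 + 3/25*4/5, 3/5 + 3/25*1/1) = [87/125, 18/25) <- contains code 177/250
  emit 'c', narrow to [87/125, 18/25)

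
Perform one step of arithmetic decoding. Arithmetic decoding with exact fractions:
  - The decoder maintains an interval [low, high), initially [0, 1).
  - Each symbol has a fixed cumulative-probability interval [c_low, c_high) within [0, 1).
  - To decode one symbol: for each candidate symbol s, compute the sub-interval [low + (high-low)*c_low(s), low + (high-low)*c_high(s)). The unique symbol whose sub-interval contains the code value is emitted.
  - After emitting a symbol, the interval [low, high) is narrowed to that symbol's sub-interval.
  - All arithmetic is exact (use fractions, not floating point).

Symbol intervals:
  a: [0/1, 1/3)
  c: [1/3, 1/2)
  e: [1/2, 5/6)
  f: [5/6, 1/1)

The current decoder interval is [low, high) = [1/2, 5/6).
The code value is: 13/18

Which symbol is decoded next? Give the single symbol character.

Answer: e

Derivation:
Interval width = high − low = 5/6 − 1/2 = 1/3
Scaled code = (code − low) / width = (13/18 − 1/2) / 1/3 = 2/3
  a: [0/1, 1/3) 
  c: [1/3, 1/2) 
  e: [1/2, 5/6) ← scaled code falls here ✓
  f: [5/6, 1/1) 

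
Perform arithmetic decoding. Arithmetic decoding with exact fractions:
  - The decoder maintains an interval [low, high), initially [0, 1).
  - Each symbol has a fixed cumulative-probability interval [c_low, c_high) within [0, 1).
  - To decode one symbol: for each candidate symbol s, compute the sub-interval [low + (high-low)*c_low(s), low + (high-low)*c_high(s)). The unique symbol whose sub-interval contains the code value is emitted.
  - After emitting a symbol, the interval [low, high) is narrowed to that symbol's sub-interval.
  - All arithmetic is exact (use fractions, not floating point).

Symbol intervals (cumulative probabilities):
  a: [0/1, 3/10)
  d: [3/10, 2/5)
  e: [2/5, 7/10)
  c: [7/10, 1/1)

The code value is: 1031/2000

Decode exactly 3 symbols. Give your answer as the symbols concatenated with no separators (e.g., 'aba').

Step 1: interval [0/1, 1/1), width = 1/1 - 0/1 = 1/1
  'a': [0/1 + 1/1*0/1, 0/1 + 1/1*3/10) = [0/1, 3/10)
  'd': [0/1 + 1/1*3/10, 0/1 + 1/1*2/5) = [3/10, 2/5)
  'e': [0/1 + 1/1*2/5, 0/1 + 1/1*7/10) = [2/5, 7/10) <- contains code 1031/2000
  'c': [0/1 + 1/1*7/10, 0/1 + 1/1*1/1) = [7/10, 1/1)
  emit 'e', narrow to [2/5, 7/10)
Step 2: interval [2/5, 7/10), width = 7/10 - 2/5 = 3/10
  'a': [2/5 + 3/10*0/1, 2/5 + 3/10*3/10) = [2/5, 49/100)
  'd': [2/5 + 3/10*3/10, 2/5 + 3/10*2/5) = [49/100, 13/25) <- contains code 1031/2000
  'e': [2/5 + 3/10*2/5, 2/5 + 3/10*7/10) = [13/25, 61/100)
  'c': [2/5 + 3/10*7/10, 2/5 + 3/10*1/1) = [61/100, 7/10)
  emit 'd', narrow to [49/100, 13/25)
Step 3: interval [49/100, 13/25), width = 13/25 - 49/100 = 3/100
  'a': [49/100 + 3/100*0/1, 49/100 + 3/100*3/10) = [49/100, 499/1000)
  'd': [49/100 + 3/100*3/10, 49/100 + 3/100*2/5) = [499/1000, 251/500)
  'e': [49/100 + 3/100*2/5, 49/100 + 3/100*7/10) = [251/500, 511/1000)
  'c': [49/100 + 3/100*7/10, 49/100 + 3/100*1/1) = [511/1000, 13/25) <- contains code 1031/2000
  emit 'c', narrow to [511/1000, 13/25)

Answer: edc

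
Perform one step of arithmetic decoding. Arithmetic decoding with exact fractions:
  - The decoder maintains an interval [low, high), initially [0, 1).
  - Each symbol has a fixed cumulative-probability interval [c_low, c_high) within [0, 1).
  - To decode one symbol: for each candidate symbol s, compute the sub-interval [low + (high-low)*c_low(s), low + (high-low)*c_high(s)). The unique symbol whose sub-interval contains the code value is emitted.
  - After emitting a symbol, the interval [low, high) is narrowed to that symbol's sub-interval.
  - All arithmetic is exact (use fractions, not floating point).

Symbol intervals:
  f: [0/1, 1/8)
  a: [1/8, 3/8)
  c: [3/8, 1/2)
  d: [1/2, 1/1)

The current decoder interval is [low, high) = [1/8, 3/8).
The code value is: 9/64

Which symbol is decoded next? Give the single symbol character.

Interval width = high − low = 3/8 − 1/8 = 1/4
Scaled code = (code − low) / width = (9/64 − 1/8) / 1/4 = 1/16
  f: [0/1, 1/8) ← scaled code falls here ✓
  a: [1/8, 3/8) 
  c: [3/8, 1/2) 
  d: [1/2, 1/1) 

Answer: f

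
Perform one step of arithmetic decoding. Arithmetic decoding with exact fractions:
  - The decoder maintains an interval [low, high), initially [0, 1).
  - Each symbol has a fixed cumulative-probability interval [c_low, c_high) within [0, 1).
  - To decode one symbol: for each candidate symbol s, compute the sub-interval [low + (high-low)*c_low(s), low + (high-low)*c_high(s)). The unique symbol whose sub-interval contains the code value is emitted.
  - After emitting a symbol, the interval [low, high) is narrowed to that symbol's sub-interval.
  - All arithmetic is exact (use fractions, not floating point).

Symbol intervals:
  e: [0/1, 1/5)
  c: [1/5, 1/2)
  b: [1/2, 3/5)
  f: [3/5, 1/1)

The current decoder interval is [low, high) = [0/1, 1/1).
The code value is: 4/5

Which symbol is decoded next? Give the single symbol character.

Interval width = high − low = 1/1 − 0/1 = 1/1
Scaled code = (code − low) / width = (4/5 − 0/1) / 1/1 = 4/5
  e: [0/1, 1/5) 
  c: [1/5, 1/2) 
  b: [1/2, 3/5) 
  f: [3/5, 1/1) ← scaled code falls here ✓

Answer: f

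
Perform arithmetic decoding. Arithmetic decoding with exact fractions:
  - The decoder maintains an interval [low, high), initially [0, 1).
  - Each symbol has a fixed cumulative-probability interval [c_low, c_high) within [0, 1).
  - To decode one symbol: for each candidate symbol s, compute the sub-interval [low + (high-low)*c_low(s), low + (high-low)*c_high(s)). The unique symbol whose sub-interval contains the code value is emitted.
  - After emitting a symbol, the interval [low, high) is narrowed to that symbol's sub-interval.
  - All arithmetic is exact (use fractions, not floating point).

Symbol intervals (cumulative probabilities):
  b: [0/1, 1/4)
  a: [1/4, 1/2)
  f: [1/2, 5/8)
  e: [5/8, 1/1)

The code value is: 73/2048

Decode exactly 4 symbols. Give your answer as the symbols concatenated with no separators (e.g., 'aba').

Answer: bbff

Derivation:
Step 1: interval [0/1, 1/1), width = 1/1 - 0/1 = 1/1
  'b': [0/1 + 1/1*0/1, 0/1 + 1/1*1/4) = [0/1, 1/4) <- contains code 73/2048
  'a': [0/1 + 1/1*1/4, 0/1 + 1/1*1/2) = [1/4, 1/2)
  'f': [0/1 + 1/1*1/2, 0/1 + 1/1*5/8) = [1/2, 5/8)
  'e': [0/1 + 1/1*5/8, 0/1 + 1/1*1/1) = [5/8, 1/1)
  emit 'b', narrow to [0/1, 1/4)
Step 2: interval [0/1, 1/4), width = 1/4 - 0/1 = 1/4
  'b': [0/1 + 1/4*0/1, 0/1 + 1/4*1/4) = [0/1, 1/16) <- contains code 73/2048
  'a': [0/1 + 1/4*1/4, 0/1 + 1/4*1/2) = [1/16, 1/8)
  'f': [0/1 + 1/4*1/2, 0/1 + 1/4*5/8) = [1/8, 5/32)
  'e': [0/1 + 1/4*5/8, 0/1 + 1/4*1/1) = [5/32, 1/4)
  emit 'b', narrow to [0/1, 1/16)
Step 3: interval [0/1, 1/16), width = 1/16 - 0/1 = 1/16
  'b': [0/1 + 1/16*0/1, 0/1 + 1/16*1/4) = [0/1, 1/64)
  'a': [0/1 + 1/16*1/4, 0/1 + 1/16*1/2) = [1/64, 1/32)
  'f': [0/1 + 1/16*1/2, 0/1 + 1/16*5/8) = [1/32, 5/128) <- contains code 73/2048
  'e': [0/1 + 1/16*5/8, 0/1 + 1/16*1/1) = [5/128, 1/16)
  emit 'f', narrow to [1/32, 5/128)
Step 4: interval [1/32, 5/128), width = 5/128 - 1/32 = 1/128
  'b': [1/32 + 1/128*0/1, 1/32 + 1/128*1/4) = [1/32, 17/512)
  'a': [1/32 + 1/128*1/4, 1/32 + 1/128*1/2) = [17/512, 9/256)
  'f': [1/32 + 1/128*1/2, 1/32 + 1/128*5/8) = [9/256, 37/1024) <- contains code 73/2048
  'e': [1/32 + 1/128*5/8, 1/32 + 1/128*1/1) = [37/1024, 5/128)
  emit 'f', narrow to [9/256, 37/1024)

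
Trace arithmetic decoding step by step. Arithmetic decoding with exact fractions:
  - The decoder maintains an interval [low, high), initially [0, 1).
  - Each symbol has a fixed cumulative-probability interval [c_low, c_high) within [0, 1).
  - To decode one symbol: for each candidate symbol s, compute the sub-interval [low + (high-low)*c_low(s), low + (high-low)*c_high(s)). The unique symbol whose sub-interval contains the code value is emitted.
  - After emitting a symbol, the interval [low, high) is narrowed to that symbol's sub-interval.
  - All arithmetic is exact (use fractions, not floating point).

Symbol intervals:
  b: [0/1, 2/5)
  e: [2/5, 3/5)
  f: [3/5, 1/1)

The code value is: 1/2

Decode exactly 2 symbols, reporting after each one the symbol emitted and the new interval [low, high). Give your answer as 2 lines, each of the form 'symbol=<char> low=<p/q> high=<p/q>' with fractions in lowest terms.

Step 1: interval [0/1, 1/1), width = 1/1 - 0/1 = 1/1
  'b': [0/1 + 1/1*0/1, 0/1 + 1/1*2/5) = [0/1, 2/5)
  'e': [0/1 + 1/1*2/5, 0/1 + 1/1*3/5) = [2/5, 3/5) <- contains code 1/2
  'f': [0/1 + 1/1*3/5, 0/1 + 1/1*1/1) = [3/5, 1/1)
  emit 'e', narrow to [2/5, 3/5)
Step 2: interval [2/5, 3/5), width = 3/5 - 2/5 = 1/5
  'b': [2/5 + 1/5*0/1, 2/5 + 1/5*2/5) = [2/5, 12/25)
  'e': [2/5 + 1/5*2/5, 2/5 + 1/5*3/5) = [12/25, 13/25) <- contains code 1/2
  'f': [2/5 + 1/5*3/5, 2/5 + 1/5*1/1) = [13/25, 3/5)
  emit 'e', narrow to [12/25, 13/25)

Answer: symbol=e low=2/5 high=3/5
symbol=e low=12/25 high=13/25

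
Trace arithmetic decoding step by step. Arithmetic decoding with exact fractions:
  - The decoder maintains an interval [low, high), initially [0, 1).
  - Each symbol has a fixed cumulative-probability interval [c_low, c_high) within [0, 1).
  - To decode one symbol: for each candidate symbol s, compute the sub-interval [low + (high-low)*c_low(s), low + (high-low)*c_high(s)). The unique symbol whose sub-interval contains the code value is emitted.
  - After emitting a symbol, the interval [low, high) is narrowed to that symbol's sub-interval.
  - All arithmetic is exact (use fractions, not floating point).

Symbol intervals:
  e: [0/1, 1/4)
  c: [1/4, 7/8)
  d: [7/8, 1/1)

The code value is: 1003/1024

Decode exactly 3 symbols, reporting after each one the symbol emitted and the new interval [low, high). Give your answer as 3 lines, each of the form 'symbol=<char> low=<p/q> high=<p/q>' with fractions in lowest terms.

Step 1: interval [0/1, 1/1), width = 1/1 - 0/1 = 1/1
  'e': [0/1 + 1/1*0/1, 0/1 + 1/1*1/4) = [0/1, 1/4)
  'c': [0/1 + 1/1*1/4, 0/1 + 1/1*7/8) = [1/4, 7/8)
  'd': [0/1 + 1/1*7/8, 0/1 + 1/1*1/1) = [7/8, 1/1) <- contains code 1003/1024
  emit 'd', narrow to [7/8, 1/1)
Step 2: interval [7/8, 1/1), width = 1/1 - 7/8 = 1/8
  'e': [7/8 + 1/8*0/1, 7/8 + 1/8*1/4) = [7/8, 29/32)
  'c': [7/8 + 1/8*1/4, 7/8 + 1/8*7/8) = [29/32, 63/64) <- contains code 1003/1024
  'd': [7/8 + 1/8*7/8, 7/8 + 1/8*1/1) = [63/64, 1/1)
  emit 'c', narrow to [29/32, 63/64)
Step 3: interval [29/32, 63/64), width = 63/64 - 29/32 = 5/64
  'e': [29/32 + 5/64*0/1, 29/32 + 5/64*1/4) = [29/32, 237/256)
  'c': [29/32 + 5/64*1/4, 29/32 + 5/64*7/8) = [237/256, 499/512)
  'd': [29/32 + 5/64*7/8, 29/32 + 5/64*1/1) = [499/512, 63/64) <- contains code 1003/1024
  emit 'd', narrow to [499/512, 63/64)

Answer: symbol=d low=7/8 high=1/1
symbol=c low=29/32 high=63/64
symbol=d low=499/512 high=63/64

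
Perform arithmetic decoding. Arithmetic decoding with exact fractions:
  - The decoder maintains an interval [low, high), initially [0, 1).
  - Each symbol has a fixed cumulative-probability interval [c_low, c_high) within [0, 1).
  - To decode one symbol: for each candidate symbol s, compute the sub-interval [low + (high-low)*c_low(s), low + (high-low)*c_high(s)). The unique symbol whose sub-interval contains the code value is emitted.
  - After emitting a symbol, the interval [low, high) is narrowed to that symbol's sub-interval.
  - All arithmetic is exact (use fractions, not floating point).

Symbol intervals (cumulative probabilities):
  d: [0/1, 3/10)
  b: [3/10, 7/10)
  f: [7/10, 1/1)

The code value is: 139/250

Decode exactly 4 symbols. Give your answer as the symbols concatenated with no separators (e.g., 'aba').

Step 1: interval [0/1, 1/1), width = 1/1 - 0/1 = 1/1
  'd': [0/1 + 1/1*0/1, 0/1 + 1/1*3/10) = [0/1, 3/10)
  'b': [0/1 + 1/1*3/10, 0/1 + 1/1*7/10) = [3/10, 7/10) <- contains code 139/250
  'f': [0/1 + 1/1*7/10, 0/1 + 1/1*1/1) = [7/10, 1/1)
  emit 'b', narrow to [3/10, 7/10)
Step 2: interval [3/10, 7/10), width = 7/10 - 3/10 = 2/5
  'd': [3/10 + 2/5*0/1, 3/10 + 2/5*3/10) = [3/10, 21/50)
  'b': [3/10 + 2/5*3/10, 3/10 + 2/5*7/10) = [21/50, 29/50) <- contains code 139/250
  'f': [3/10 + 2/5*7/10, 3/10 + 2/5*1/1) = [29/50, 7/10)
  emit 'b', narrow to [21/50, 29/50)
Step 3: interval [21/50, 29/50), width = 29/50 - 21/50 = 4/25
  'd': [21/50 + 4/25*0/1, 21/50 + 4/25*3/10) = [21/50, 117/250)
  'b': [21/50 + 4/25*3/10, 21/50 + 4/25*7/10) = [117/250, 133/250)
  'f': [21/50 + 4/25*7/10, 21/50 + 4/25*1/1) = [133/250, 29/50) <- contains code 139/250
  emit 'f', narrow to [133/250, 29/50)
Step 4: interval [133/250, 29/50), width = 29/50 - 133/250 = 6/125
  'd': [133/250 + 6/125*0/1, 133/250 + 6/125*3/10) = [133/250, 683/1250)
  'b': [133/250 + 6/125*3/10, 133/250 + 6/125*7/10) = [683/1250, 707/1250) <- contains code 139/250
  'f': [133/250 + 6/125*7/10, 133/250 + 6/125*1/1) = [707/1250, 29/50)
  emit 'b', narrow to [683/1250, 707/1250)

Answer: bbfb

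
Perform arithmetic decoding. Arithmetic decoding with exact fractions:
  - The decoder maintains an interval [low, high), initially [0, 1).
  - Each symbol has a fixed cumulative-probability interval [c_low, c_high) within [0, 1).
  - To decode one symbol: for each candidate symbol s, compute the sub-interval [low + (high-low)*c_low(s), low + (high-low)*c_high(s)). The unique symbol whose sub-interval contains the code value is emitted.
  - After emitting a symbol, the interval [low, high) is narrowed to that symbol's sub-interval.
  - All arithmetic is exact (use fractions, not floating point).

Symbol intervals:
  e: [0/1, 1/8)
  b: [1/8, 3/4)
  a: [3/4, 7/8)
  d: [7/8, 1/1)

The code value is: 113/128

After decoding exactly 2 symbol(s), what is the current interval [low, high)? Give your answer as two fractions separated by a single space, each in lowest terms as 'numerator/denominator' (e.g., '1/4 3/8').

Step 1: interval [0/1, 1/1), width = 1/1 - 0/1 = 1/1
  'e': [0/1 + 1/1*0/1, 0/1 + 1/1*1/8) = [0/1, 1/8)
  'b': [0/1 + 1/1*1/8, 0/1 + 1/1*3/4) = [1/8, 3/4)
  'a': [0/1 + 1/1*3/4, 0/1 + 1/1*7/8) = [3/4, 7/8)
  'd': [0/1 + 1/1*7/8, 0/1 + 1/1*1/1) = [7/8, 1/1) <- contains code 113/128
  emit 'd', narrow to [7/8, 1/1)
Step 2: interval [7/8, 1/1), width = 1/1 - 7/8 = 1/8
  'e': [7/8 + 1/8*0/1, 7/8 + 1/8*1/8) = [7/8, 57/64) <- contains code 113/128
  'b': [7/8 + 1/8*1/8, 7/8 + 1/8*3/4) = [57/64, 31/32)
  'a': [7/8 + 1/8*3/4, 7/8 + 1/8*7/8) = [31/32, 63/64)
  'd': [7/8 + 1/8*7/8, 7/8 + 1/8*1/1) = [63/64, 1/1)
  emit 'e', narrow to [7/8, 57/64)

Answer: 7/8 57/64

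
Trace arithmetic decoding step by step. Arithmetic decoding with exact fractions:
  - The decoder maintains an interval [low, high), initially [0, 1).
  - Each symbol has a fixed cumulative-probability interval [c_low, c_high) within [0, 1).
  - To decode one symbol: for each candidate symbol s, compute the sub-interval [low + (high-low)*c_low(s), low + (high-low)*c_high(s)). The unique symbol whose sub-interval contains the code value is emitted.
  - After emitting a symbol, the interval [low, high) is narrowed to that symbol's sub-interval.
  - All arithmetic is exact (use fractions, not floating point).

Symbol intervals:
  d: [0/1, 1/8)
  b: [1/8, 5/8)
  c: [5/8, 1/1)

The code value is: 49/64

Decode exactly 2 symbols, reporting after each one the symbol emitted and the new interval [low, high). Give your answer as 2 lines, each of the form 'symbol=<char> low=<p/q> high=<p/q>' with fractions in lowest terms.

Answer: symbol=c low=5/8 high=1/1
symbol=b low=43/64 high=55/64

Derivation:
Step 1: interval [0/1, 1/1), width = 1/1 - 0/1 = 1/1
  'd': [0/1 + 1/1*0/1, 0/1 + 1/1*1/8) = [0/1, 1/8)
  'b': [0/1 + 1/1*1/8, 0/1 + 1/1*5/8) = [1/8, 5/8)
  'c': [0/1 + 1/1*5/8, 0/1 + 1/1*1/1) = [5/8, 1/1) <- contains code 49/64
  emit 'c', narrow to [5/8, 1/1)
Step 2: interval [5/8, 1/1), width = 1/1 - 5/8 = 3/8
  'd': [5/8 + 3/8*0/1, 5/8 + 3/8*1/8) = [5/8, 43/64)
  'b': [5/8 + 3/8*1/8, 5/8 + 3/8*5/8) = [43/64, 55/64) <- contains code 49/64
  'c': [5/8 + 3/8*5/8, 5/8 + 3/8*1/1) = [55/64, 1/1)
  emit 'b', narrow to [43/64, 55/64)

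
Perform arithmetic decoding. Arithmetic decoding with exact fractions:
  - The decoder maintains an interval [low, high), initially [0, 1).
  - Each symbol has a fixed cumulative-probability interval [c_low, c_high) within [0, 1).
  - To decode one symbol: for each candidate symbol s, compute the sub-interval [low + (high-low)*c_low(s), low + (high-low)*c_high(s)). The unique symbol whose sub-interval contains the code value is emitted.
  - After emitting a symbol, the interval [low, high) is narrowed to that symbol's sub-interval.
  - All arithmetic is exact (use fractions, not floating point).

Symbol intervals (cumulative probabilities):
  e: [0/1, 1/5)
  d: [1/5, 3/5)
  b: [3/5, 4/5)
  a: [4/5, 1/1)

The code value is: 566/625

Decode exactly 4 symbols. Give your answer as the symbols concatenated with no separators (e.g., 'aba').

Answer: adae

Derivation:
Step 1: interval [0/1, 1/1), width = 1/1 - 0/1 = 1/1
  'e': [0/1 + 1/1*0/1, 0/1 + 1/1*1/5) = [0/1, 1/5)
  'd': [0/1 + 1/1*1/5, 0/1 + 1/1*3/5) = [1/5, 3/5)
  'b': [0/1 + 1/1*3/5, 0/1 + 1/1*4/5) = [3/5, 4/5)
  'a': [0/1 + 1/1*4/5, 0/1 + 1/1*1/1) = [4/5, 1/1) <- contains code 566/625
  emit 'a', narrow to [4/5, 1/1)
Step 2: interval [4/5, 1/1), width = 1/1 - 4/5 = 1/5
  'e': [4/5 + 1/5*0/1, 4/5 + 1/5*1/5) = [4/5, 21/25)
  'd': [4/5 + 1/5*1/5, 4/5 + 1/5*3/5) = [21/25, 23/25) <- contains code 566/625
  'b': [4/5 + 1/5*3/5, 4/5 + 1/5*4/5) = [23/25, 24/25)
  'a': [4/5 + 1/5*4/5, 4/5 + 1/5*1/1) = [24/25, 1/1)
  emit 'd', narrow to [21/25, 23/25)
Step 3: interval [21/25, 23/25), width = 23/25 - 21/25 = 2/25
  'e': [21/25 + 2/25*0/1, 21/25 + 2/25*1/5) = [21/25, 107/125)
  'd': [21/25 + 2/25*1/5, 21/25 + 2/25*3/5) = [107/125, 111/125)
  'b': [21/25 + 2/25*3/5, 21/25 + 2/25*4/5) = [111/125, 113/125)
  'a': [21/25 + 2/25*4/5, 21/25 + 2/25*1/1) = [113/125, 23/25) <- contains code 566/625
  emit 'a', narrow to [113/125, 23/25)
Step 4: interval [113/125, 23/25), width = 23/25 - 113/125 = 2/125
  'e': [113/125 + 2/125*0/1, 113/125 + 2/125*1/5) = [113/125, 567/625) <- contains code 566/625
  'd': [113/125 + 2/125*1/5, 113/125 + 2/125*3/5) = [567/625, 571/625)
  'b': [113/125 + 2/125*3/5, 113/125 + 2/125*4/5) = [571/625, 573/625)
  'a': [113/125 + 2/125*4/5, 113/125 + 2/125*1/1) = [573/625, 23/25)
  emit 'e', narrow to [113/125, 567/625)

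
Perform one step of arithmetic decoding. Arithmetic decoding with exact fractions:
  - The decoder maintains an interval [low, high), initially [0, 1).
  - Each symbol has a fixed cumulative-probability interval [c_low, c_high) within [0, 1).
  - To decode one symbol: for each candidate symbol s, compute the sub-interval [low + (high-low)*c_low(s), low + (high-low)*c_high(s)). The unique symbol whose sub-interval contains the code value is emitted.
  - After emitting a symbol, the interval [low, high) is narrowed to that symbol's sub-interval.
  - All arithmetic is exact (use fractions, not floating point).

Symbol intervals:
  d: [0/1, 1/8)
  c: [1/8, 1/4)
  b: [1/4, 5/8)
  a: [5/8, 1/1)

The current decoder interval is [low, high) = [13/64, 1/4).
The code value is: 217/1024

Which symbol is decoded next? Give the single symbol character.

Interval width = high − low = 1/4 − 13/64 = 3/64
Scaled code = (code − low) / width = (217/1024 − 13/64) / 3/64 = 3/16
  d: [0/1, 1/8) 
  c: [1/8, 1/4) ← scaled code falls here ✓
  b: [1/4, 5/8) 
  a: [5/8, 1/1) 

Answer: c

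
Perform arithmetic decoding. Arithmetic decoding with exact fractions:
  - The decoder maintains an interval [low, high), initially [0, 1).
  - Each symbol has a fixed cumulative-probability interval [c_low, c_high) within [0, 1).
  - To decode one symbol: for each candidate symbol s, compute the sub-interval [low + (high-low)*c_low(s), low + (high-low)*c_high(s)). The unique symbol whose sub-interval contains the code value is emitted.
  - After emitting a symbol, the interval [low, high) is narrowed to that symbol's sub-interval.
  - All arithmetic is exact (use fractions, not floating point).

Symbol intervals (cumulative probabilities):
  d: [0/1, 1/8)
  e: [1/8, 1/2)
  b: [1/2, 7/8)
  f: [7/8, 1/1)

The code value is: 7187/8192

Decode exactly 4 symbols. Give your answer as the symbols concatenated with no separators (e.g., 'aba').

Step 1: interval [0/1, 1/1), width = 1/1 - 0/1 = 1/1
  'd': [0/1 + 1/1*0/1, 0/1 + 1/1*1/8) = [0/1, 1/8)
  'e': [0/1 + 1/1*1/8, 0/1 + 1/1*1/2) = [1/8, 1/2)
  'b': [0/1 + 1/1*1/2, 0/1 + 1/1*7/8) = [1/2, 7/8)
  'f': [0/1 + 1/1*7/8, 0/1 + 1/1*1/1) = [7/8, 1/1) <- contains code 7187/8192
  emit 'f', narrow to [7/8, 1/1)
Step 2: interval [7/8, 1/1), width = 1/1 - 7/8 = 1/8
  'd': [7/8 + 1/8*0/1, 7/8 + 1/8*1/8) = [7/8, 57/64) <- contains code 7187/8192
  'e': [7/8 + 1/8*1/8, 7/8 + 1/8*1/2) = [57/64, 15/16)
  'b': [7/8 + 1/8*1/2, 7/8 + 1/8*7/8) = [15/16, 63/64)
  'f': [7/8 + 1/8*7/8, 7/8 + 1/8*1/1) = [63/64, 1/1)
  emit 'd', narrow to [7/8, 57/64)
Step 3: interval [7/8, 57/64), width = 57/64 - 7/8 = 1/64
  'd': [7/8 + 1/64*0/1, 7/8 + 1/64*1/8) = [7/8, 449/512)
  'e': [7/8 + 1/64*1/8, 7/8 + 1/64*1/2) = [449/512, 113/128) <- contains code 7187/8192
  'b': [7/8 + 1/64*1/2, 7/8 + 1/64*7/8) = [113/128, 455/512)
  'f': [7/8 + 1/64*7/8, 7/8 + 1/64*1/1) = [455/512, 57/64)
  emit 'e', narrow to [449/512, 113/128)
Step 4: interval [449/512, 113/128), width = 113/128 - 449/512 = 3/512
  'd': [449/512 + 3/512*0/1, 449/512 + 3/512*1/8) = [449/512, 3595/4096) <- contains code 7187/8192
  'e': [449/512 + 3/512*1/8, 449/512 + 3/512*1/2) = [3595/4096, 901/1024)
  'b': [449/512 + 3/512*1/2, 449/512 + 3/512*7/8) = [901/1024, 3613/4096)
  'f': [449/512 + 3/512*7/8, 449/512 + 3/512*1/1) = [3613/4096, 113/128)
  emit 'd', narrow to [449/512, 3595/4096)

Answer: fded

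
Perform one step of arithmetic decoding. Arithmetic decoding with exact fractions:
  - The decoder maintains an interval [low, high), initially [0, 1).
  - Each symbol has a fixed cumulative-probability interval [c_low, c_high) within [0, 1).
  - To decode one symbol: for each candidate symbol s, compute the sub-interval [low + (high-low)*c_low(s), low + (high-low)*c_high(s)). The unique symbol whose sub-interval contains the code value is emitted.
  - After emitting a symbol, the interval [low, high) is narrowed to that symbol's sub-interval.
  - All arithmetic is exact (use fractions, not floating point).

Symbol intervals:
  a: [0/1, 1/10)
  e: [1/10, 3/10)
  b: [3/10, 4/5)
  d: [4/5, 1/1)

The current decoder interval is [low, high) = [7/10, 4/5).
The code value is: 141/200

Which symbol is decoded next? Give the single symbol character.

Answer: a

Derivation:
Interval width = high − low = 4/5 − 7/10 = 1/10
Scaled code = (code − low) / width = (141/200 − 7/10) / 1/10 = 1/20
  a: [0/1, 1/10) ← scaled code falls here ✓
  e: [1/10, 3/10) 
  b: [3/10, 4/5) 
  d: [4/5, 1/1) 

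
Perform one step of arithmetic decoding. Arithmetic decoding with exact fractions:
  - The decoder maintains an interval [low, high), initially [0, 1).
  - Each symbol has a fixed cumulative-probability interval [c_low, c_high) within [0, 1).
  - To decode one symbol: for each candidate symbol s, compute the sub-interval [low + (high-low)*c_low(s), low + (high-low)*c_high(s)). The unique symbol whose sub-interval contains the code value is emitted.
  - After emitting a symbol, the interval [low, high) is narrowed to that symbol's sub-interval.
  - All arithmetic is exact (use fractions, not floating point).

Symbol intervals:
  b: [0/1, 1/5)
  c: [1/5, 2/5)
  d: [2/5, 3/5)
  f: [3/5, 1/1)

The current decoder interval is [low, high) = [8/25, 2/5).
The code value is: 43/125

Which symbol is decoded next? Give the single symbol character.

Interval width = high − low = 2/5 − 8/25 = 2/25
Scaled code = (code − low) / width = (43/125 − 8/25) / 2/25 = 3/10
  b: [0/1, 1/5) 
  c: [1/5, 2/5) ← scaled code falls here ✓
  d: [2/5, 3/5) 
  f: [3/5, 1/1) 

Answer: c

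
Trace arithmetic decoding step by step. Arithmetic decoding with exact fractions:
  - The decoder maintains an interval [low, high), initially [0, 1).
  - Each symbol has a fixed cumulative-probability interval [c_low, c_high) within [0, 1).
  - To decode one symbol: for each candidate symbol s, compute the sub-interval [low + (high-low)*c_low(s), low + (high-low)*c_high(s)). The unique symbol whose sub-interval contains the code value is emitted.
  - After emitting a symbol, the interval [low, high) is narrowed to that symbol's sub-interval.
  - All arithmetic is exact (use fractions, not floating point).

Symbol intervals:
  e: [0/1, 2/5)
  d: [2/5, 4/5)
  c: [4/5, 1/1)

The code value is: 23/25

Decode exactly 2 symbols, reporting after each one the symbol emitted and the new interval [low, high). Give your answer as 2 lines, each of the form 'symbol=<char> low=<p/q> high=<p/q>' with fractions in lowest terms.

Answer: symbol=c low=4/5 high=1/1
symbol=d low=22/25 high=24/25

Derivation:
Step 1: interval [0/1, 1/1), width = 1/1 - 0/1 = 1/1
  'e': [0/1 + 1/1*0/1, 0/1 + 1/1*2/5) = [0/1, 2/5)
  'd': [0/1 + 1/1*2/5, 0/1 + 1/1*4/5) = [2/5, 4/5)
  'c': [0/1 + 1/1*4/5, 0/1 + 1/1*1/1) = [4/5, 1/1) <- contains code 23/25
  emit 'c', narrow to [4/5, 1/1)
Step 2: interval [4/5, 1/1), width = 1/1 - 4/5 = 1/5
  'e': [4/5 + 1/5*0/1, 4/5 + 1/5*2/5) = [4/5, 22/25)
  'd': [4/5 + 1/5*2/5, 4/5 + 1/5*4/5) = [22/25, 24/25) <- contains code 23/25
  'c': [4/5 + 1/5*4/5, 4/5 + 1/5*1/1) = [24/25, 1/1)
  emit 'd', narrow to [22/25, 24/25)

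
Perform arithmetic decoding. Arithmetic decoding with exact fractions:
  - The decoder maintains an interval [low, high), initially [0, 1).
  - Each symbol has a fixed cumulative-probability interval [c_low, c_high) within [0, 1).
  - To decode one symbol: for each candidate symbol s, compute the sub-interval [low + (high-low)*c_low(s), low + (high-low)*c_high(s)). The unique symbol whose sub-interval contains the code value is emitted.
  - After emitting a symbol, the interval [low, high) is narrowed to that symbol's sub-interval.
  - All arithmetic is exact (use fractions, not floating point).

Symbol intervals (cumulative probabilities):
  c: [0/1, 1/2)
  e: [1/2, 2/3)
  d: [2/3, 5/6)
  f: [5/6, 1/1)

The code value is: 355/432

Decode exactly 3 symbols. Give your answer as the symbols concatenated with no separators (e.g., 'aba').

Step 1: interval [0/1, 1/1), width = 1/1 - 0/1 = 1/1
  'c': [0/1 + 1/1*0/1, 0/1 + 1/1*1/2) = [0/1, 1/2)
  'e': [0/1 + 1/1*1/2, 0/1 + 1/1*2/3) = [1/2, 2/3)
  'd': [0/1 + 1/1*2/3, 0/1 + 1/1*5/6) = [2/3, 5/6) <- contains code 355/432
  'f': [0/1 + 1/1*5/6, 0/1 + 1/1*1/1) = [5/6, 1/1)
  emit 'd', narrow to [2/3, 5/6)
Step 2: interval [2/3, 5/6), width = 5/6 - 2/3 = 1/6
  'c': [2/3 + 1/6*0/1, 2/3 + 1/6*1/2) = [2/3, 3/4)
  'e': [2/3 + 1/6*1/2, 2/3 + 1/6*2/3) = [3/4, 7/9)
  'd': [2/3 + 1/6*2/3, 2/3 + 1/6*5/6) = [7/9, 29/36)
  'f': [2/3 + 1/6*5/6, 2/3 + 1/6*1/1) = [29/36, 5/6) <- contains code 355/432
  emit 'f', narrow to [29/36, 5/6)
Step 3: interval [29/36, 5/6), width = 5/6 - 29/36 = 1/36
  'c': [29/36 + 1/36*0/1, 29/36 + 1/36*1/2) = [29/36, 59/72)
  'e': [29/36 + 1/36*1/2, 29/36 + 1/36*2/3) = [59/72, 89/108) <- contains code 355/432
  'd': [29/36 + 1/36*2/3, 29/36 + 1/36*5/6) = [89/108, 179/216)
  'f': [29/36 + 1/36*5/6, 29/36 + 1/36*1/1) = [179/216, 5/6)
  emit 'e', narrow to [59/72, 89/108)

Answer: dfe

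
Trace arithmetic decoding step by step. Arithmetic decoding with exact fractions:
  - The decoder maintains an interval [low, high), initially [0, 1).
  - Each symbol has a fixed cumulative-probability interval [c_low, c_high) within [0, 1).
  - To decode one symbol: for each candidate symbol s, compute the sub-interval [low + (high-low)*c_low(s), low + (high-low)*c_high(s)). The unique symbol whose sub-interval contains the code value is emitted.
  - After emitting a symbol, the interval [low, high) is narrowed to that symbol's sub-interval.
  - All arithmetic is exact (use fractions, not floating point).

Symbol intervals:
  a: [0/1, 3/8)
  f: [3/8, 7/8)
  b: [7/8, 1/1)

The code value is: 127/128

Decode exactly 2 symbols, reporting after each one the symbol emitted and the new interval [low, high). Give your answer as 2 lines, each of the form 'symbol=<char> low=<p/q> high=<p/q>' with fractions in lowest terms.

Step 1: interval [0/1, 1/1), width = 1/1 - 0/1 = 1/1
  'a': [0/1 + 1/1*0/1, 0/1 + 1/1*3/8) = [0/1, 3/8)
  'f': [0/1 + 1/1*3/8, 0/1 + 1/1*7/8) = [3/8, 7/8)
  'b': [0/1 + 1/1*7/8, 0/1 + 1/1*1/1) = [7/8, 1/1) <- contains code 127/128
  emit 'b', narrow to [7/8, 1/1)
Step 2: interval [7/8, 1/1), width = 1/1 - 7/8 = 1/8
  'a': [7/8 + 1/8*0/1, 7/8 + 1/8*3/8) = [7/8, 59/64)
  'f': [7/8 + 1/8*3/8, 7/8 + 1/8*7/8) = [59/64, 63/64)
  'b': [7/8 + 1/8*7/8, 7/8 + 1/8*1/1) = [63/64, 1/1) <- contains code 127/128
  emit 'b', narrow to [63/64, 1/1)

Answer: symbol=b low=7/8 high=1/1
symbol=b low=63/64 high=1/1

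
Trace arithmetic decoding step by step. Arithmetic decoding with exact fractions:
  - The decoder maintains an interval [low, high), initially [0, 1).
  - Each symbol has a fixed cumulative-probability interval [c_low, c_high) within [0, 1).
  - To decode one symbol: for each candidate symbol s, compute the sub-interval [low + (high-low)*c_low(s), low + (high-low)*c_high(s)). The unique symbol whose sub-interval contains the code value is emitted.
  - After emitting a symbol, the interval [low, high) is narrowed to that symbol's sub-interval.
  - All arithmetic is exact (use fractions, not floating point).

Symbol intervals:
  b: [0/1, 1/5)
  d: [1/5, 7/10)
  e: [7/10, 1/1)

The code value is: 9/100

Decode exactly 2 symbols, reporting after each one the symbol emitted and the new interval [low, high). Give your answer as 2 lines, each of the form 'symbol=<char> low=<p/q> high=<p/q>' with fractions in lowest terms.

Step 1: interval [0/1, 1/1), width = 1/1 - 0/1 = 1/1
  'b': [0/1 + 1/1*0/1, 0/1 + 1/1*1/5) = [0/1, 1/5) <- contains code 9/100
  'd': [0/1 + 1/1*1/5, 0/1 + 1/1*7/10) = [1/5, 7/10)
  'e': [0/1 + 1/1*7/10, 0/1 + 1/1*1/1) = [7/10, 1/1)
  emit 'b', narrow to [0/1, 1/5)
Step 2: interval [0/1, 1/5), width = 1/5 - 0/1 = 1/5
  'b': [0/1 + 1/5*0/1, 0/1 + 1/5*1/5) = [0/1, 1/25)
  'd': [0/1 + 1/5*1/5, 0/1 + 1/5*7/10) = [1/25, 7/50) <- contains code 9/100
  'e': [0/1 + 1/5*7/10, 0/1 + 1/5*1/1) = [7/50, 1/5)
  emit 'd', narrow to [1/25, 7/50)

Answer: symbol=b low=0/1 high=1/5
symbol=d low=1/25 high=7/50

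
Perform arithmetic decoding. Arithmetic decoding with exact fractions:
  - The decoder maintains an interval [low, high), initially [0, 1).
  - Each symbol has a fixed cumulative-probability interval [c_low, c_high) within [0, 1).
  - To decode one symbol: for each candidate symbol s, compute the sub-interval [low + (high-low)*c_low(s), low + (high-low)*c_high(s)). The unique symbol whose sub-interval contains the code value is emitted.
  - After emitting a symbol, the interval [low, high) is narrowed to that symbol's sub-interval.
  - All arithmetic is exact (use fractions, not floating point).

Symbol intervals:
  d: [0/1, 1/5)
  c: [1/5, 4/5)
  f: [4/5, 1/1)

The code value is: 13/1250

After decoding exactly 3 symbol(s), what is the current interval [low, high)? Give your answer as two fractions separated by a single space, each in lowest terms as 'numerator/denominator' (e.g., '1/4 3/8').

Answer: 1/125 4/125

Derivation:
Step 1: interval [0/1, 1/1), width = 1/1 - 0/1 = 1/1
  'd': [0/1 + 1/1*0/1, 0/1 + 1/1*1/5) = [0/1, 1/5) <- contains code 13/1250
  'c': [0/1 + 1/1*1/5, 0/1 + 1/1*4/5) = [1/5, 4/5)
  'f': [0/1 + 1/1*4/5, 0/1 + 1/1*1/1) = [4/5, 1/1)
  emit 'd', narrow to [0/1, 1/5)
Step 2: interval [0/1, 1/5), width = 1/5 - 0/1 = 1/5
  'd': [0/1 + 1/5*0/1, 0/1 + 1/5*1/5) = [0/1, 1/25) <- contains code 13/1250
  'c': [0/1 + 1/5*1/5, 0/1 + 1/5*4/5) = [1/25, 4/25)
  'f': [0/1 + 1/5*4/5, 0/1 + 1/5*1/1) = [4/25, 1/5)
  emit 'd', narrow to [0/1, 1/25)
Step 3: interval [0/1, 1/25), width = 1/25 - 0/1 = 1/25
  'd': [0/1 + 1/25*0/1, 0/1 + 1/25*1/5) = [0/1, 1/125)
  'c': [0/1 + 1/25*1/5, 0/1 + 1/25*4/5) = [1/125, 4/125) <- contains code 13/1250
  'f': [0/1 + 1/25*4/5, 0/1 + 1/25*1/1) = [4/125, 1/25)
  emit 'c', narrow to [1/125, 4/125)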